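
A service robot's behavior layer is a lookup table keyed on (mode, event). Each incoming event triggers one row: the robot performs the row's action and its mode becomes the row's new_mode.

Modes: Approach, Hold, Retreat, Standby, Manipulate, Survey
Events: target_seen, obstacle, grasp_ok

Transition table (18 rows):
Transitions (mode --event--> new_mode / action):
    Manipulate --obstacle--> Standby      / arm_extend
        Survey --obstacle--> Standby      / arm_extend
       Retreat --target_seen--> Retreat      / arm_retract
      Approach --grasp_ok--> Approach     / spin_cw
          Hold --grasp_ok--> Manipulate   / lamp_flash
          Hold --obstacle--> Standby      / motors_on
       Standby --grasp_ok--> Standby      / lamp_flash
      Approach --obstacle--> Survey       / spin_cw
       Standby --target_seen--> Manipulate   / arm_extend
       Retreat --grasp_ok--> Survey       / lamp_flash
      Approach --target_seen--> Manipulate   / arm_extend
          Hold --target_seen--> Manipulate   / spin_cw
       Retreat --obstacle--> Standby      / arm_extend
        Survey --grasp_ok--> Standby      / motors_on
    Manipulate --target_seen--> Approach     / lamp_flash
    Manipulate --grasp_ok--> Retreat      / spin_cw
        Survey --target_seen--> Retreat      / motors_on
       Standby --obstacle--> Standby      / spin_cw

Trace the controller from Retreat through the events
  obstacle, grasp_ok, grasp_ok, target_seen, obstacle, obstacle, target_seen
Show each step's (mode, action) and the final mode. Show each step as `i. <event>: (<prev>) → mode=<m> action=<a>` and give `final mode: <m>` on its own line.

final mode: Manipulate

1. obstacle: (Retreat) → mode=Standby action=arm_extend
2. grasp_ok: (Standby) → mode=Standby action=lamp_flash
3. grasp_ok: (Standby) → mode=Standby action=lamp_flash
4. target_seen: (Standby) → mode=Manipulate action=arm_extend
5. obstacle: (Manipulate) → mode=Standby action=arm_extend
6. obstacle: (Standby) → mode=Standby action=spin_cw
7. target_seen: (Standby) → mode=Manipulate action=arm_extend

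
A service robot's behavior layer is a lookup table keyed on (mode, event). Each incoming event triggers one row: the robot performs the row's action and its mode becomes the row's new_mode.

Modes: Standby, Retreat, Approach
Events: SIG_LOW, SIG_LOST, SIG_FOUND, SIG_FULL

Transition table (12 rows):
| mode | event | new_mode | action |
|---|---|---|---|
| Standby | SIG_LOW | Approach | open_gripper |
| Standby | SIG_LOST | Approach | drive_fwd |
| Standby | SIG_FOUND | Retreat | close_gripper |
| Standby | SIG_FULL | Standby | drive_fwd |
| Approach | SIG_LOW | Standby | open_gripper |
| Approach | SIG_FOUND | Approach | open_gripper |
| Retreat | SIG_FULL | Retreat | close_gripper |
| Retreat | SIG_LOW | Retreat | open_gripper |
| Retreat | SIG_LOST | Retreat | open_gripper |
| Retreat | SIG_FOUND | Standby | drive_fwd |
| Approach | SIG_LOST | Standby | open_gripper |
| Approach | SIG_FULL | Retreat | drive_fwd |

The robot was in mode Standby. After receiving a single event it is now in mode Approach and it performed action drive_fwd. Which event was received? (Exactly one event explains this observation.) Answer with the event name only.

SIG_LOST

try SIG_LOW: (Standby, SIG_LOW) → (Approach, open_gripper)
try SIG_LOST: (Standby, SIG_LOST) → (Approach, drive_fwd)  ← matches
try SIG_FOUND: (Standby, SIG_FOUND) → (Retreat, close_gripper)
try SIG_FULL: (Standby, SIG_FULL) → (Standby, drive_fwd)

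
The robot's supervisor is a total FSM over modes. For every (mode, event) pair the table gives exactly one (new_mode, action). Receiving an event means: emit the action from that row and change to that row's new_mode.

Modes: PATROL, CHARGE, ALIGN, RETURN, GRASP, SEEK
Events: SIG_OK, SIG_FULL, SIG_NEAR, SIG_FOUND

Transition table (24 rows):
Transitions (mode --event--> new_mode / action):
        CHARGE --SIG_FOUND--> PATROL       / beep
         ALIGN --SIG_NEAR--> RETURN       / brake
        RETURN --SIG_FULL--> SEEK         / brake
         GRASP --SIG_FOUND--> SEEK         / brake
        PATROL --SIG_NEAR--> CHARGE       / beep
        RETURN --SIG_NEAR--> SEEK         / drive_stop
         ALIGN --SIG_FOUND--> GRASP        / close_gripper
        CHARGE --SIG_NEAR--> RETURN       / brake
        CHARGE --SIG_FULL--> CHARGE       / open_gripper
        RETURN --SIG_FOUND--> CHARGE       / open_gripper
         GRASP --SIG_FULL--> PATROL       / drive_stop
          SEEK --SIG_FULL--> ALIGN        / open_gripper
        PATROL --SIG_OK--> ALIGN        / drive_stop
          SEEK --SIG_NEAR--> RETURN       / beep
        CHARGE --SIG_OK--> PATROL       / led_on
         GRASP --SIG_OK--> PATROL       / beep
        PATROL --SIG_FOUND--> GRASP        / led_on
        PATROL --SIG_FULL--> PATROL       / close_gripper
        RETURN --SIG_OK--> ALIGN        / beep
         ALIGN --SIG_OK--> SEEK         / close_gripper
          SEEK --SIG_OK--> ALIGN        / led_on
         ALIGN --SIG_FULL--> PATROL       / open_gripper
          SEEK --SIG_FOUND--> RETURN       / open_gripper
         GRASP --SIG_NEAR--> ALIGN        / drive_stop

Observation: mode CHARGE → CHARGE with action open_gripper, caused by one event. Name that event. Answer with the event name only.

try SIG_OK: (CHARGE, SIG_OK) → (PATROL, led_on)
try SIG_FULL: (CHARGE, SIG_FULL) → (CHARGE, open_gripper)  ← matches
try SIG_NEAR: (CHARGE, SIG_NEAR) → (RETURN, brake)
try SIG_FOUND: (CHARGE, SIG_FOUND) → (PATROL, beep)

SIG_FULL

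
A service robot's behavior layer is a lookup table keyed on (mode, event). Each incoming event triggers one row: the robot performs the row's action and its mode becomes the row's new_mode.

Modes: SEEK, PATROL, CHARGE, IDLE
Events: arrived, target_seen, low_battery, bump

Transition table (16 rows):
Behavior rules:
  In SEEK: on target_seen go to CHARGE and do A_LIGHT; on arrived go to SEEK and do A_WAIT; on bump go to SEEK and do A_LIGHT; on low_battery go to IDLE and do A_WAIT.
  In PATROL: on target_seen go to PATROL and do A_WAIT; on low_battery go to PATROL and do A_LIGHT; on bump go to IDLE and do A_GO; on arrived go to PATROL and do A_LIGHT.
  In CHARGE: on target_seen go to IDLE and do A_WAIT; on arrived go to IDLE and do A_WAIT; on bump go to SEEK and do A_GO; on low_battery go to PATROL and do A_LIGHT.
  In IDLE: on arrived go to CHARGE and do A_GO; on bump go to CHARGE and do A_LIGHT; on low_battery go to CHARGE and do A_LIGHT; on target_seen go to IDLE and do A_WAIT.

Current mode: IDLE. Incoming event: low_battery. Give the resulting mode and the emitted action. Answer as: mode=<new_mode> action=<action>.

current mode = IDLE; filter table to that mode:
  (IDLE, arrived) → (CHARGE, A_GO)
  (IDLE, bump) → (CHARGE, A_LIGHT)
  (IDLE, low_battery) → (CHARGE, A_LIGHT)  ← event matches
  (IDLE, target_seen) → (IDLE, A_WAIT)
event = low_battery selects (CHARGE, A_LIGHT)

mode=CHARGE action=A_LIGHT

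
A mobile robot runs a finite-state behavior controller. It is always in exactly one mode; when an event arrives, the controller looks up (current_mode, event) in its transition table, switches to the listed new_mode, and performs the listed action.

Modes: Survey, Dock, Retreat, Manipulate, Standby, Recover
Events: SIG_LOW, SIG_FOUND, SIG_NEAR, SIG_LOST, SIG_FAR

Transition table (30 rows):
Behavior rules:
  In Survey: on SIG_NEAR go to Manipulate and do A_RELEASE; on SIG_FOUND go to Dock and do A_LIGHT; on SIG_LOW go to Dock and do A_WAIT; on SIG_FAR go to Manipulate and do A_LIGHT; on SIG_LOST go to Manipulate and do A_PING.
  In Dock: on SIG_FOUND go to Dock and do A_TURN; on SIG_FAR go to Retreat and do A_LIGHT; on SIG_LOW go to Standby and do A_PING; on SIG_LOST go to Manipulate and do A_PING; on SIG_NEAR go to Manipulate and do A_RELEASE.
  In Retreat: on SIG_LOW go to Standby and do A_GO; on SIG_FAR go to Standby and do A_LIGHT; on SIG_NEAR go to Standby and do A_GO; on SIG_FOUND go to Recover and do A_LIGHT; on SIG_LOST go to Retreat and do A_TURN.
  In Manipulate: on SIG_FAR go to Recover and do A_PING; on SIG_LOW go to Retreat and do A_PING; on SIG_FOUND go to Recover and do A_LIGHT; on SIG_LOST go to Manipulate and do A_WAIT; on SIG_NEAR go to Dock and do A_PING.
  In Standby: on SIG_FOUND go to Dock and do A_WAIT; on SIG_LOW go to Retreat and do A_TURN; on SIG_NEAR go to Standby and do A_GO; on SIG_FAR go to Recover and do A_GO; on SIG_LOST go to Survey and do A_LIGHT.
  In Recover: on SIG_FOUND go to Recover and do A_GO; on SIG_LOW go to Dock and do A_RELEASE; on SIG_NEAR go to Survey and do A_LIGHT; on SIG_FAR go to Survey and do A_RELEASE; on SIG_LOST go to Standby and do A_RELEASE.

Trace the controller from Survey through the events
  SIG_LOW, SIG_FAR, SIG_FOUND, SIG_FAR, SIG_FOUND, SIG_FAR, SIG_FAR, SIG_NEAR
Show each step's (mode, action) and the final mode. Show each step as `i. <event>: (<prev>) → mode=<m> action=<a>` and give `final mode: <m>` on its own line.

1. SIG_LOW: (Survey) → mode=Dock action=A_WAIT
2. SIG_FAR: (Dock) → mode=Retreat action=A_LIGHT
3. SIG_FOUND: (Retreat) → mode=Recover action=A_LIGHT
4. SIG_FAR: (Recover) → mode=Survey action=A_RELEASE
5. SIG_FOUND: (Survey) → mode=Dock action=A_LIGHT
6. SIG_FAR: (Dock) → mode=Retreat action=A_LIGHT
7. SIG_FAR: (Retreat) → mode=Standby action=A_LIGHT
8. SIG_NEAR: (Standby) → mode=Standby action=A_GO

final mode: Standby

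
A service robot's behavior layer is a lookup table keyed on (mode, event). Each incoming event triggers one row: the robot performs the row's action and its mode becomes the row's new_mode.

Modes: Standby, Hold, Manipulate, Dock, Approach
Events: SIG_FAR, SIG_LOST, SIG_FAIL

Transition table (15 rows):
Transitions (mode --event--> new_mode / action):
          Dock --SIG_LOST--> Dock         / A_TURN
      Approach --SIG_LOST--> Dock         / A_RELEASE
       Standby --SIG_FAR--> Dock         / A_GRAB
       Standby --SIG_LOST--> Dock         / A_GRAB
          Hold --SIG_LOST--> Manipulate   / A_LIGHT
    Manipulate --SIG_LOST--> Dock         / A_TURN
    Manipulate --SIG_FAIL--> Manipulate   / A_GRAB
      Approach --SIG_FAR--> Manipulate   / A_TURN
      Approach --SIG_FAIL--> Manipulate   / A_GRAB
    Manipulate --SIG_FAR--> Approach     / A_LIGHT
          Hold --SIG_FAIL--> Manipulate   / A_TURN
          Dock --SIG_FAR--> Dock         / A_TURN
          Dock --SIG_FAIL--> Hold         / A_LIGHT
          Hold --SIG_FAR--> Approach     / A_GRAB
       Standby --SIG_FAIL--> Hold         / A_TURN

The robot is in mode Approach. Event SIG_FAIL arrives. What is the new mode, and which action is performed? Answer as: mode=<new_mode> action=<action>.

current mode = Approach; filter table to that mode:
  (Approach, SIG_LOST) → (Dock, A_RELEASE)
  (Approach, SIG_FAR) → (Manipulate, A_TURN)
  (Approach, SIG_FAIL) → (Manipulate, A_GRAB)  ← event matches
event = SIG_FAIL selects (Manipulate, A_GRAB)

mode=Manipulate action=A_GRAB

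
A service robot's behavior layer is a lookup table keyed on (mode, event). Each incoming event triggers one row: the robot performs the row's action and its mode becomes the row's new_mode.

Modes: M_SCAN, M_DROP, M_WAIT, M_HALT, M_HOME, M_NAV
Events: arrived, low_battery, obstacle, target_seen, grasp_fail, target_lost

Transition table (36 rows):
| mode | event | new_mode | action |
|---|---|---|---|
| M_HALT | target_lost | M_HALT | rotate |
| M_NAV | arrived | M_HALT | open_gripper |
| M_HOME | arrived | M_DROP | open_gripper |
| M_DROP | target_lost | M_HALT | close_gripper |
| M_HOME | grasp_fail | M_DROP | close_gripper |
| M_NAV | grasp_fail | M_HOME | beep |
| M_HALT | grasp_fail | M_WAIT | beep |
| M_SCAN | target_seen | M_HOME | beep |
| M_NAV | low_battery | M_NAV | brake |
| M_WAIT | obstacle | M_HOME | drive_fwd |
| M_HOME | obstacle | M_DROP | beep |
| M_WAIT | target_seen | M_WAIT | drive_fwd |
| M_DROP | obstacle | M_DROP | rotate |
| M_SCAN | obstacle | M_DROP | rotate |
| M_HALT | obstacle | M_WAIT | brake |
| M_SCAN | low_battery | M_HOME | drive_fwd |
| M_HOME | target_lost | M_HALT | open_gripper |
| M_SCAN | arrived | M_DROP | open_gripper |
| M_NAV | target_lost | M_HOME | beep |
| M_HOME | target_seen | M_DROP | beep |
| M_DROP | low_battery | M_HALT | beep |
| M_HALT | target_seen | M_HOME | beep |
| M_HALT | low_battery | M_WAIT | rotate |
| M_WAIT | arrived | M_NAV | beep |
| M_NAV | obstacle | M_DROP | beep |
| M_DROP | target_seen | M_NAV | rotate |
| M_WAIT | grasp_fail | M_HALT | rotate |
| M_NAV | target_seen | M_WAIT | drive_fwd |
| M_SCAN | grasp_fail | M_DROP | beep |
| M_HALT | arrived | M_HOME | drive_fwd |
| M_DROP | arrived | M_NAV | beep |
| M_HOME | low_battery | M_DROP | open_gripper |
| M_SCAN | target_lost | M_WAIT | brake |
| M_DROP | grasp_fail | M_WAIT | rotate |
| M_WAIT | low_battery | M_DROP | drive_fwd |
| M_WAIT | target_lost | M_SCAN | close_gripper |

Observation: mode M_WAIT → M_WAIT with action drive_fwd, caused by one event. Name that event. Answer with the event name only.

target_seen

try arrived: (M_WAIT, arrived) → (M_NAV, beep)
try low_battery: (M_WAIT, low_battery) → (M_DROP, drive_fwd)
try obstacle: (M_WAIT, obstacle) → (M_HOME, drive_fwd)
try target_seen: (M_WAIT, target_seen) → (M_WAIT, drive_fwd)  ← matches
try grasp_fail: (M_WAIT, grasp_fail) → (M_HALT, rotate)
try target_lost: (M_WAIT, target_lost) → (M_SCAN, close_gripper)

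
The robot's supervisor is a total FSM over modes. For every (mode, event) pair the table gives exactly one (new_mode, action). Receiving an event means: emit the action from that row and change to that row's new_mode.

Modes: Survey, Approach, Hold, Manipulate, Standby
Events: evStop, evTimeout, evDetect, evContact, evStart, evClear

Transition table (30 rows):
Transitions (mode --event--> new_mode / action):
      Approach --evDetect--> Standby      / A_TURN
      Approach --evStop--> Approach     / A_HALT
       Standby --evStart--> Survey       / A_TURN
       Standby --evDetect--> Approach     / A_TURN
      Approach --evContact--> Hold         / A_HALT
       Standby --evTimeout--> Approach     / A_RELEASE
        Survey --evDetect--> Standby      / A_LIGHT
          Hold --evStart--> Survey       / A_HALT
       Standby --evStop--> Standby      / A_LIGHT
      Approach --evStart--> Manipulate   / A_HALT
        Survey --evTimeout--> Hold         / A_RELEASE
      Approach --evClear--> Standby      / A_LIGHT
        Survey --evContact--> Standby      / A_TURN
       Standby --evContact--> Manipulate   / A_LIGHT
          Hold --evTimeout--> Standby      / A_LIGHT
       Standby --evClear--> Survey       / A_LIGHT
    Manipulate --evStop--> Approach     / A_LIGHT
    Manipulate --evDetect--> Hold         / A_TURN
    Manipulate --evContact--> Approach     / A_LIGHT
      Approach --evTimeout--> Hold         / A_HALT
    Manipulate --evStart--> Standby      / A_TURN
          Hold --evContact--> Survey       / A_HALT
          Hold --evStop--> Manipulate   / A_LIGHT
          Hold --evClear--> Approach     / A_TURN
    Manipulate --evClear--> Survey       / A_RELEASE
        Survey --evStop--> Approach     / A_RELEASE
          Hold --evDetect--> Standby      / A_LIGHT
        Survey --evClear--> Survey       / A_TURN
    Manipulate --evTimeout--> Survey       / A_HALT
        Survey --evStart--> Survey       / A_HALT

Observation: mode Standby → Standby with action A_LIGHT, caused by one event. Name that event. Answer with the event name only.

evStop

try evStop: (Standby, evStop) → (Standby, A_LIGHT)  ← matches
try evTimeout: (Standby, evTimeout) → (Approach, A_RELEASE)
try evDetect: (Standby, evDetect) → (Approach, A_TURN)
try evContact: (Standby, evContact) → (Manipulate, A_LIGHT)
try evStart: (Standby, evStart) → (Survey, A_TURN)
try evClear: (Standby, evClear) → (Survey, A_LIGHT)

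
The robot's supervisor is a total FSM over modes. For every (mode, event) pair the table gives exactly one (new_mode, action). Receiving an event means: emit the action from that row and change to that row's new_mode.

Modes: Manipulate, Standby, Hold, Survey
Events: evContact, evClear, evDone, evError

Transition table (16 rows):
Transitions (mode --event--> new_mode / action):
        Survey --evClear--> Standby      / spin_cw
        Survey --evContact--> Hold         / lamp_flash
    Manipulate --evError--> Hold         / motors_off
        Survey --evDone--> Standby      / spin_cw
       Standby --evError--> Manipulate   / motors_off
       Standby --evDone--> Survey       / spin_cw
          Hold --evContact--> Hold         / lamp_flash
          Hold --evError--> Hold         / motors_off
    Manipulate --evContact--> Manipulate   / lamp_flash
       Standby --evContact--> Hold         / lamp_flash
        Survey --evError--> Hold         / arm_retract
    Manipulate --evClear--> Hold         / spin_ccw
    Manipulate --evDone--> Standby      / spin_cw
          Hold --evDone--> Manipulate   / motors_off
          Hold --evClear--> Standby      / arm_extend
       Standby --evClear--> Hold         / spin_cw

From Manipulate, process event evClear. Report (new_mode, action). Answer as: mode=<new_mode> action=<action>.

mode=Hold action=spin_ccw

current mode = Manipulate; filter table to that mode:
  (Manipulate, evError) → (Hold, motors_off)
  (Manipulate, evContact) → (Manipulate, lamp_flash)
  (Manipulate, evClear) → (Hold, spin_ccw)  ← event matches
  (Manipulate, evDone) → (Standby, spin_cw)
event = evClear selects (Hold, spin_ccw)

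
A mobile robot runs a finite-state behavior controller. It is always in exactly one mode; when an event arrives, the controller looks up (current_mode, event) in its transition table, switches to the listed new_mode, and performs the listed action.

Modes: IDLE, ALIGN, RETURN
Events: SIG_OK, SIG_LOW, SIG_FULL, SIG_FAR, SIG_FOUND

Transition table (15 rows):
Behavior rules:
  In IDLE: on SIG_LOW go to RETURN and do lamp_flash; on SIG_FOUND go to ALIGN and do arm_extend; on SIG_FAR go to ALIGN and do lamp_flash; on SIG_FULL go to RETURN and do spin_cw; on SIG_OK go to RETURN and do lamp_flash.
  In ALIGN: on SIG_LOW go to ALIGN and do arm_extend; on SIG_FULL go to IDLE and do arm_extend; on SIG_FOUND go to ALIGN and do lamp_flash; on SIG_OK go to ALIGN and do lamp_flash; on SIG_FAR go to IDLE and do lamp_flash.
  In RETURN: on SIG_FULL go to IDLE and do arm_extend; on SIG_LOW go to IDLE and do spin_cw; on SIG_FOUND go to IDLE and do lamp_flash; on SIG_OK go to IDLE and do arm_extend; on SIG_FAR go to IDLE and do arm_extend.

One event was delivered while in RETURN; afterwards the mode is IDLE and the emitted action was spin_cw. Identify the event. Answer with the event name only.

SIG_LOW

try SIG_OK: (RETURN, SIG_OK) → (IDLE, arm_extend)
try SIG_LOW: (RETURN, SIG_LOW) → (IDLE, spin_cw)  ← matches
try SIG_FULL: (RETURN, SIG_FULL) → (IDLE, arm_extend)
try SIG_FAR: (RETURN, SIG_FAR) → (IDLE, arm_extend)
try SIG_FOUND: (RETURN, SIG_FOUND) → (IDLE, lamp_flash)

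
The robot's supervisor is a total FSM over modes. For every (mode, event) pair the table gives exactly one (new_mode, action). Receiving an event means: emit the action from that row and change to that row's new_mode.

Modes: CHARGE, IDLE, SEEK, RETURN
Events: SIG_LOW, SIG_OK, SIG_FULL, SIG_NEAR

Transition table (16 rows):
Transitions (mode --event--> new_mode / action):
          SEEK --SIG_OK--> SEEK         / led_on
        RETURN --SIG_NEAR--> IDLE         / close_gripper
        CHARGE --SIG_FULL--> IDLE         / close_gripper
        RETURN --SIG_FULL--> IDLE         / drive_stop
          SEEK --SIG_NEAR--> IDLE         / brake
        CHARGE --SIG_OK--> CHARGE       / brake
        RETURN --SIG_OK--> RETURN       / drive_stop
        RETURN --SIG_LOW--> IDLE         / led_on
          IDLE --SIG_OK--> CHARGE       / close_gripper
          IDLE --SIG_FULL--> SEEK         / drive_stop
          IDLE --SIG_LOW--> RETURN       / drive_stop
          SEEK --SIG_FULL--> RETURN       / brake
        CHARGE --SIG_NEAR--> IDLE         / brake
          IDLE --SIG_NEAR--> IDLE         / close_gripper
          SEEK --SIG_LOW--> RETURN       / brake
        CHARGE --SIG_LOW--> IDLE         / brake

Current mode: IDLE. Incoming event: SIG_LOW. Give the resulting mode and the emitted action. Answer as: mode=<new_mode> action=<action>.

mode=RETURN action=drive_stop

current mode = IDLE; filter table to that mode:
  (IDLE, SIG_OK) → (CHARGE, close_gripper)
  (IDLE, SIG_FULL) → (SEEK, drive_stop)
  (IDLE, SIG_LOW) → (RETURN, drive_stop)  ← event matches
  (IDLE, SIG_NEAR) → (IDLE, close_gripper)
event = SIG_LOW selects (RETURN, drive_stop)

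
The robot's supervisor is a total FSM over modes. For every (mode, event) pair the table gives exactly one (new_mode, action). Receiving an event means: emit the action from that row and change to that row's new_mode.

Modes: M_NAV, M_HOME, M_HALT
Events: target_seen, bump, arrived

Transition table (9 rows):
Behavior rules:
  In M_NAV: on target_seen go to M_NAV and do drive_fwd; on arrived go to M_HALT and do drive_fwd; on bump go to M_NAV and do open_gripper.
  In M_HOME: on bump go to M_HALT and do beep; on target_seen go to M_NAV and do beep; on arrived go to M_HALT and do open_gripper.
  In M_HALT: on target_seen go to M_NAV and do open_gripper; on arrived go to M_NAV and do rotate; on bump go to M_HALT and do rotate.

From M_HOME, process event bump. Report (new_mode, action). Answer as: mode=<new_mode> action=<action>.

current mode = M_HOME; filter table to that mode:
  (M_HOME, bump) → (M_HALT, beep)  ← event matches
  (M_HOME, target_seen) → (M_NAV, beep)
  (M_HOME, arrived) → (M_HALT, open_gripper)
event = bump selects (M_HALT, beep)

mode=M_HALT action=beep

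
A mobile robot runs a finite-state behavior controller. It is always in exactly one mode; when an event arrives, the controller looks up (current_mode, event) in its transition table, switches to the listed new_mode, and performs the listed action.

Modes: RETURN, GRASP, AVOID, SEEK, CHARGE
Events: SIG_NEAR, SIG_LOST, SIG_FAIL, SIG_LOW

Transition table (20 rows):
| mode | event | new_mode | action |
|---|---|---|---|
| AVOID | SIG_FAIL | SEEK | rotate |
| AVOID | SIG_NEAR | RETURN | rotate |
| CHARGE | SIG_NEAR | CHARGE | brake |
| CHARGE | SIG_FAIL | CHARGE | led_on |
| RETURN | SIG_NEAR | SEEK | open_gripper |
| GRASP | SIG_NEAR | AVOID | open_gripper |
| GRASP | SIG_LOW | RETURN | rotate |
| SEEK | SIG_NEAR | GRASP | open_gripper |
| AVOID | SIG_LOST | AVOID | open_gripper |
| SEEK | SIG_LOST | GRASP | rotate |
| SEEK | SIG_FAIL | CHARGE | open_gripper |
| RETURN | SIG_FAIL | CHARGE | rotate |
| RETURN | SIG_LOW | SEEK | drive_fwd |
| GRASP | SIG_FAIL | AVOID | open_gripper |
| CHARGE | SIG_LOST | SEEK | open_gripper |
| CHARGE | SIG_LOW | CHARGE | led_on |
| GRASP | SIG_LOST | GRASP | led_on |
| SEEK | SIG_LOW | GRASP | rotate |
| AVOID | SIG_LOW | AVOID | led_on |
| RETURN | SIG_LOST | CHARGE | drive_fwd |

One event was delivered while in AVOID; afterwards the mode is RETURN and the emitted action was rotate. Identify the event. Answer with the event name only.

SIG_NEAR

try SIG_NEAR: (AVOID, SIG_NEAR) → (RETURN, rotate)  ← matches
try SIG_LOST: (AVOID, SIG_LOST) → (AVOID, open_gripper)
try SIG_FAIL: (AVOID, SIG_FAIL) → (SEEK, rotate)
try SIG_LOW: (AVOID, SIG_LOW) → (AVOID, led_on)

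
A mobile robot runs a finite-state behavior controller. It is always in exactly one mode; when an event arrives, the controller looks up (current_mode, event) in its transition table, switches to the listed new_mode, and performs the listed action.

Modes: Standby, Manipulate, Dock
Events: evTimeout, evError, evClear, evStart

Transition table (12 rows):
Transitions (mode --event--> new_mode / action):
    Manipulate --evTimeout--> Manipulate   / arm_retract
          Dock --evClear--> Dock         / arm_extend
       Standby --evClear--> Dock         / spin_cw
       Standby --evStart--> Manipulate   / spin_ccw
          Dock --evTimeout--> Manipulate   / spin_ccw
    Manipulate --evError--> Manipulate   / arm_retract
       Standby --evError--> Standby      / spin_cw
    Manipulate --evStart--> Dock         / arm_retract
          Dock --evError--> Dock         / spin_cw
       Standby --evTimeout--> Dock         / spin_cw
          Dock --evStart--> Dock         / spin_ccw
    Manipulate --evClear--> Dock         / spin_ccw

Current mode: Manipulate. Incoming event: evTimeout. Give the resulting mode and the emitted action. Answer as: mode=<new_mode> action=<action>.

mode=Manipulate action=arm_retract

current mode = Manipulate; filter table to that mode:
  (Manipulate, evTimeout) → (Manipulate, arm_retract)  ← event matches
  (Manipulate, evError) → (Manipulate, arm_retract)
  (Manipulate, evStart) → (Dock, arm_retract)
  (Manipulate, evClear) → (Dock, spin_ccw)
event = evTimeout selects (Manipulate, arm_retract)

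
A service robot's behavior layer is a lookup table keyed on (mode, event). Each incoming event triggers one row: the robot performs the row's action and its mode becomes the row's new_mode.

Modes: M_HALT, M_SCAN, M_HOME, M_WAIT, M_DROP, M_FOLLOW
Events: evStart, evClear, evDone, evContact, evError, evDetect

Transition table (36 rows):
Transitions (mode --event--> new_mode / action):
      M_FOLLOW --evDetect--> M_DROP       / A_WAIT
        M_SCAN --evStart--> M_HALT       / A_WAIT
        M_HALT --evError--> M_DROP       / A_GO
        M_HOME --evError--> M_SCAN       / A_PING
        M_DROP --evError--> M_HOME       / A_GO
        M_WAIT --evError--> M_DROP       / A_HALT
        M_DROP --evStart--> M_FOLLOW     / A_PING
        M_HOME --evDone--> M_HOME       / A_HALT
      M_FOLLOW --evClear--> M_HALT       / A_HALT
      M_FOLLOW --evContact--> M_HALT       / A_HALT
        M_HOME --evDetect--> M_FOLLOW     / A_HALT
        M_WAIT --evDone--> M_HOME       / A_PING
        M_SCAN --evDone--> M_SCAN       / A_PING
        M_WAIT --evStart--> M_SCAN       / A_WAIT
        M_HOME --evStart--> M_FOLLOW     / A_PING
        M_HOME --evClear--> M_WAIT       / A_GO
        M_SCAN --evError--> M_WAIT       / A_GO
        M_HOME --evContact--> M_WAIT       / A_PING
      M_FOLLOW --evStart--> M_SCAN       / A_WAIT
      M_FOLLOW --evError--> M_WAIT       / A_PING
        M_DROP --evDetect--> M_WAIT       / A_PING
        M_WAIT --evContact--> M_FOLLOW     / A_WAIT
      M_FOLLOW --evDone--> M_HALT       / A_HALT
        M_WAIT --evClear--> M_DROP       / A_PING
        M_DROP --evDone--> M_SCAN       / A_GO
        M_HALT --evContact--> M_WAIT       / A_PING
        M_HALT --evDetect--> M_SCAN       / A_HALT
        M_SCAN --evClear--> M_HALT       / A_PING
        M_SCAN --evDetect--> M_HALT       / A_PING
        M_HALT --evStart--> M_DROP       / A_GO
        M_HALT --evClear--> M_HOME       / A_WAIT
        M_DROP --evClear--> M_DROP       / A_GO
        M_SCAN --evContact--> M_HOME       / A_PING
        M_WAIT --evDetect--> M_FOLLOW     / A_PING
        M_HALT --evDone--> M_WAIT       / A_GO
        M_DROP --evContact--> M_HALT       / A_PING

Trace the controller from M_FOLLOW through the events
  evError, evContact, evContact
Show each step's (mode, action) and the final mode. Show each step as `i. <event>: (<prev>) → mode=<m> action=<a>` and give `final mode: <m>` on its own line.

1. evError: (M_FOLLOW) → mode=M_WAIT action=A_PING
2. evContact: (M_WAIT) → mode=M_FOLLOW action=A_WAIT
3. evContact: (M_FOLLOW) → mode=M_HALT action=A_HALT

final mode: M_HALT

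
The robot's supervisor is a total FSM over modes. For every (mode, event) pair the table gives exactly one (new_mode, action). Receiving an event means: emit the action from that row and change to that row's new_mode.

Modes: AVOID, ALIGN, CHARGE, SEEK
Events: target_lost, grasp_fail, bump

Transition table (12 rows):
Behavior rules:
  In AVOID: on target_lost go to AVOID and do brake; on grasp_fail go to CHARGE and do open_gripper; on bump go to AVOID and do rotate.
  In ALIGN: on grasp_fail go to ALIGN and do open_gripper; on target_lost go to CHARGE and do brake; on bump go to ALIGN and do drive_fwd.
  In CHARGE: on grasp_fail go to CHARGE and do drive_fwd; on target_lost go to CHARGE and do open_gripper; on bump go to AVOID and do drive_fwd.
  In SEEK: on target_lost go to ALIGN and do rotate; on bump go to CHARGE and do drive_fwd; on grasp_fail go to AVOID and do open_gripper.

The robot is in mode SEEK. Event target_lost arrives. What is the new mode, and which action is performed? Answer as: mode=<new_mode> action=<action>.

mode=ALIGN action=rotate

current mode = SEEK; filter table to that mode:
  (SEEK, target_lost) → (ALIGN, rotate)  ← event matches
  (SEEK, bump) → (CHARGE, drive_fwd)
  (SEEK, grasp_fail) → (AVOID, open_gripper)
event = target_lost selects (ALIGN, rotate)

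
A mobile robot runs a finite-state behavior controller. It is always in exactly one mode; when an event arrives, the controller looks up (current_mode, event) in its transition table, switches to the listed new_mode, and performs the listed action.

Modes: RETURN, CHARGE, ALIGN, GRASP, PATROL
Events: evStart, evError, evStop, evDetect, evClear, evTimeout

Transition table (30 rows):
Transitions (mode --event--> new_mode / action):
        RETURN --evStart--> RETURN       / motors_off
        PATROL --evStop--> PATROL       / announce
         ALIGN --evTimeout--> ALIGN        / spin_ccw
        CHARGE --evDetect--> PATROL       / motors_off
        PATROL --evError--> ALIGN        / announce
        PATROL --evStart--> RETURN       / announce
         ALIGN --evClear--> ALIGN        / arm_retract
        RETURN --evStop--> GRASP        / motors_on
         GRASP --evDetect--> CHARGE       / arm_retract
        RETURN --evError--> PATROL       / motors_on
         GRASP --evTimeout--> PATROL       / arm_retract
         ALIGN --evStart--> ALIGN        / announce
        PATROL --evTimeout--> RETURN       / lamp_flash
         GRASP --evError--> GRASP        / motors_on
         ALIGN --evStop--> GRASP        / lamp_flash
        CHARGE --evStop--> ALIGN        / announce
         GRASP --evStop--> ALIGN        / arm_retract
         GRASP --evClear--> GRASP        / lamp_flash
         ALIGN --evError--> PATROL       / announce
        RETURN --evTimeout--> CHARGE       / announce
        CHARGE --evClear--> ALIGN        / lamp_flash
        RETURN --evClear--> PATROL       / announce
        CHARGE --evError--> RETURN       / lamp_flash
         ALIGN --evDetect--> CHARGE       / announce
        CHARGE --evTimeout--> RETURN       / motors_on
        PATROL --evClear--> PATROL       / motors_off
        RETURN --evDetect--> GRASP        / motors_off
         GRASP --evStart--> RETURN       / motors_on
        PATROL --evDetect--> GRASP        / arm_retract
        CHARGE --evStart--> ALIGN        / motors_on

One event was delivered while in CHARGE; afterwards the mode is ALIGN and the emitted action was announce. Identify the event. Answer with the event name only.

evStop

try evStart: (CHARGE, evStart) → (ALIGN, motors_on)
try evError: (CHARGE, evError) → (RETURN, lamp_flash)
try evStop: (CHARGE, evStop) → (ALIGN, announce)  ← matches
try evDetect: (CHARGE, evDetect) → (PATROL, motors_off)
try evClear: (CHARGE, evClear) → (ALIGN, lamp_flash)
try evTimeout: (CHARGE, evTimeout) → (RETURN, motors_on)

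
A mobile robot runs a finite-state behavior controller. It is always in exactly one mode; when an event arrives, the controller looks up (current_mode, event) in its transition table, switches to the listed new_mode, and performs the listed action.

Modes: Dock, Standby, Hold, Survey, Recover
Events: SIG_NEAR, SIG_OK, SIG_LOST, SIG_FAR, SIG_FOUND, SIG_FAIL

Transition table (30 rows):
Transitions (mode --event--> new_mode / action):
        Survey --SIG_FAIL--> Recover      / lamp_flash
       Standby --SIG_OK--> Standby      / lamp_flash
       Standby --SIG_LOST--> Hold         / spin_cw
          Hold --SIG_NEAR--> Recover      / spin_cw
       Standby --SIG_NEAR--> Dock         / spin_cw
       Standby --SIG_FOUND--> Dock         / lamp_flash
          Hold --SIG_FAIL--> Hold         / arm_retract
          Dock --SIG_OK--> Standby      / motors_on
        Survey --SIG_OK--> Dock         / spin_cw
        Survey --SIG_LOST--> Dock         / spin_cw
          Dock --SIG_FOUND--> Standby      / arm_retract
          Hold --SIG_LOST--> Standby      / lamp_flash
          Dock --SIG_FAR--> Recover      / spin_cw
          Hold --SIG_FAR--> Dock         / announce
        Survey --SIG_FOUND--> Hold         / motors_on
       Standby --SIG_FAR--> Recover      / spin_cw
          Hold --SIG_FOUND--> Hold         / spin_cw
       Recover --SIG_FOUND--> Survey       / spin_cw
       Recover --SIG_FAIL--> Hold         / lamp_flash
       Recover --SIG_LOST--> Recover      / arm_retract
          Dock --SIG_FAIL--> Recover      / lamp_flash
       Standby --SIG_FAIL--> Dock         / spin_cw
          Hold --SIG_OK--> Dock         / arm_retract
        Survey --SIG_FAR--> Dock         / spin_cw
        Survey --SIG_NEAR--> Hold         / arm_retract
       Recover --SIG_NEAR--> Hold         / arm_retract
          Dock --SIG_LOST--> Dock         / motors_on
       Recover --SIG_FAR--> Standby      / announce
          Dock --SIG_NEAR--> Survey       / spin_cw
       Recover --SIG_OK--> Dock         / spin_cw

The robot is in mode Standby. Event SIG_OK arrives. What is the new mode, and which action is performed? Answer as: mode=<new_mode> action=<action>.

mode=Standby action=lamp_flash

current mode = Standby; filter table to that mode:
  (Standby, SIG_OK) → (Standby, lamp_flash)  ← event matches
  (Standby, SIG_LOST) → (Hold, spin_cw)
  (Standby, SIG_NEAR) → (Dock, spin_cw)
  (Standby, SIG_FOUND) → (Dock, lamp_flash)
  (Standby, SIG_FAR) → (Recover, spin_cw)
  (Standby, SIG_FAIL) → (Dock, spin_cw)
event = SIG_OK selects (Standby, lamp_flash)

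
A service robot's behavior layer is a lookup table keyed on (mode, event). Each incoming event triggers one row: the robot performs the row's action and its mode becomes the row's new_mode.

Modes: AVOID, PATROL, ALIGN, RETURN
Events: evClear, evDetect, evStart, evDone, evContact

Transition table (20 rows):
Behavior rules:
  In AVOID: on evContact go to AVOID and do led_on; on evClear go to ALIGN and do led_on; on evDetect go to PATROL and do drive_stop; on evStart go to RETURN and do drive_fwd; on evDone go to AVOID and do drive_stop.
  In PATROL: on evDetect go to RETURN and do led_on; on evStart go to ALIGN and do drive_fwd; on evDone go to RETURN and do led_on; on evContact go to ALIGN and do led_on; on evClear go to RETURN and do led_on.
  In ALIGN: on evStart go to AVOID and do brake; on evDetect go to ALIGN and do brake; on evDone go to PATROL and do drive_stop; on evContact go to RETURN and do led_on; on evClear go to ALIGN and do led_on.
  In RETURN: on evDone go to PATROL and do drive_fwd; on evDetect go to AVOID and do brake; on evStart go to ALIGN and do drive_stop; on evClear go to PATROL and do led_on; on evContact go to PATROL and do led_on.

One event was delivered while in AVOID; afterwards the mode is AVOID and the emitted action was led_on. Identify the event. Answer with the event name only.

evContact

try evClear: (AVOID, evClear) → (ALIGN, led_on)
try evDetect: (AVOID, evDetect) → (PATROL, drive_stop)
try evStart: (AVOID, evStart) → (RETURN, drive_fwd)
try evDone: (AVOID, evDone) → (AVOID, drive_stop)
try evContact: (AVOID, evContact) → (AVOID, led_on)  ← matches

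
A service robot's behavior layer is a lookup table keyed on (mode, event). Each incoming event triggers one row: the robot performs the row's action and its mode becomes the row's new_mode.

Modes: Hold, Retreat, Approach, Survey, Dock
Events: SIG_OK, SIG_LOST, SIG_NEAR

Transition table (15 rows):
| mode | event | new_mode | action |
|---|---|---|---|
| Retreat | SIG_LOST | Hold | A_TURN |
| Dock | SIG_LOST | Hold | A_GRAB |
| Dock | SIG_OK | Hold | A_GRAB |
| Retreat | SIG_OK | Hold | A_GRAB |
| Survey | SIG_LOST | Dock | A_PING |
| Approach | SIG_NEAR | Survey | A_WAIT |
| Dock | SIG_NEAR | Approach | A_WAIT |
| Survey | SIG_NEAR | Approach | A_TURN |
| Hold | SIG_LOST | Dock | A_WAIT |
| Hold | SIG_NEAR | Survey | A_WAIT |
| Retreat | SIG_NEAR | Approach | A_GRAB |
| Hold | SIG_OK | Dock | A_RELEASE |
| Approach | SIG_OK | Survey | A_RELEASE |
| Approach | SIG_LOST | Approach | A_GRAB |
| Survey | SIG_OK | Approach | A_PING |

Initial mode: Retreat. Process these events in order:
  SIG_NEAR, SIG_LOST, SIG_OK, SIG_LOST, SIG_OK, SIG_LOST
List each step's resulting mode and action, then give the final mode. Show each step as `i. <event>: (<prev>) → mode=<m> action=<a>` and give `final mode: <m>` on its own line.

1. SIG_NEAR: (Retreat) → mode=Approach action=A_GRAB
2. SIG_LOST: (Approach) → mode=Approach action=A_GRAB
3. SIG_OK: (Approach) → mode=Survey action=A_RELEASE
4. SIG_LOST: (Survey) → mode=Dock action=A_PING
5. SIG_OK: (Dock) → mode=Hold action=A_GRAB
6. SIG_LOST: (Hold) → mode=Dock action=A_WAIT

final mode: Dock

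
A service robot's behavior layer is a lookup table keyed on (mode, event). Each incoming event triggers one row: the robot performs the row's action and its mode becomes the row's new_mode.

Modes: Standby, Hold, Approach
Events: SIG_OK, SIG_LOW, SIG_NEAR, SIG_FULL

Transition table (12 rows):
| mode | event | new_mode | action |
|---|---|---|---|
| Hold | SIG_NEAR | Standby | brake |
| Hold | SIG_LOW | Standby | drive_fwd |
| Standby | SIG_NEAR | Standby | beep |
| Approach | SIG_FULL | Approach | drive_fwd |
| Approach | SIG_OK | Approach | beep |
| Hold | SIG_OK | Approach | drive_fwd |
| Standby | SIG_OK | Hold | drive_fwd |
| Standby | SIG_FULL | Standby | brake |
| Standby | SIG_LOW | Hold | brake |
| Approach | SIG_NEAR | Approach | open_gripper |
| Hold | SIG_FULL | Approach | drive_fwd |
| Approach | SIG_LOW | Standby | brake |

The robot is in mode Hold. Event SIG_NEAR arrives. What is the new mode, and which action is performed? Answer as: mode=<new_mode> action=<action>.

mode=Standby action=brake

current mode = Hold; filter table to that mode:
  (Hold, SIG_NEAR) → (Standby, brake)  ← event matches
  (Hold, SIG_LOW) → (Standby, drive_fwd)
  (Hold, SIG_OK) → (Approach, drive_fwd)
  (Hold, SIG_FULL) → (Approach, drive_fwd)
event = SIG_NEAR selects (Standby, brake)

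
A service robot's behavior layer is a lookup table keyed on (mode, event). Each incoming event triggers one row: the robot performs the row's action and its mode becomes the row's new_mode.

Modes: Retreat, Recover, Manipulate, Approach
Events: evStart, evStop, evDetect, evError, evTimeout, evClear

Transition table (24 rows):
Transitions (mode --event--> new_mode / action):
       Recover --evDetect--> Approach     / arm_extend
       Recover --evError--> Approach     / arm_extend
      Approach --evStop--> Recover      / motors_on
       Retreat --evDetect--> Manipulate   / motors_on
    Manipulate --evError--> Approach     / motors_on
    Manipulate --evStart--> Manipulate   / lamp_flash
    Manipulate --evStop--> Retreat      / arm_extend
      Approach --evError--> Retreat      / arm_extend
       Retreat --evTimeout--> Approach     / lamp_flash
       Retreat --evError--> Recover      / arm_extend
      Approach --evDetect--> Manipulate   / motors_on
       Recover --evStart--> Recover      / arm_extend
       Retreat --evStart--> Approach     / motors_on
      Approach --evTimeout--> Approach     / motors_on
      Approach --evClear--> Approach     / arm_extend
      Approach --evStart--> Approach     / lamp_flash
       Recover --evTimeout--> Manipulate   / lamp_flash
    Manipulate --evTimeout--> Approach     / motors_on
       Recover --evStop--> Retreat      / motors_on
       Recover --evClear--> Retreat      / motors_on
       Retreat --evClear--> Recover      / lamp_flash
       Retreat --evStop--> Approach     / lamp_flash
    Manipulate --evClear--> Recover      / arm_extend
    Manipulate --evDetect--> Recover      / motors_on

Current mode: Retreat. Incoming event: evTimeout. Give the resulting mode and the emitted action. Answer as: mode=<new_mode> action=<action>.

mode=Approach action=lamp_flash

current mode = Retreat; filter table to that mode:
  (Retreat, evDetect) → (Manipulate, motors_on)
  (Retreat, evTimeout) → (Approach, lamp_flash)  ← event matches
  (Retreat, evError) → (Recover, arm_extend)
  (Retreat, evStart) → (Approach, motors_on)
  (Retreat, evClear) → (Recover, lamp_flash)
  (Retreat, evStop) → (Approach, lamp_flash)
event = evTimeout selects (Approach, lamp_flash)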